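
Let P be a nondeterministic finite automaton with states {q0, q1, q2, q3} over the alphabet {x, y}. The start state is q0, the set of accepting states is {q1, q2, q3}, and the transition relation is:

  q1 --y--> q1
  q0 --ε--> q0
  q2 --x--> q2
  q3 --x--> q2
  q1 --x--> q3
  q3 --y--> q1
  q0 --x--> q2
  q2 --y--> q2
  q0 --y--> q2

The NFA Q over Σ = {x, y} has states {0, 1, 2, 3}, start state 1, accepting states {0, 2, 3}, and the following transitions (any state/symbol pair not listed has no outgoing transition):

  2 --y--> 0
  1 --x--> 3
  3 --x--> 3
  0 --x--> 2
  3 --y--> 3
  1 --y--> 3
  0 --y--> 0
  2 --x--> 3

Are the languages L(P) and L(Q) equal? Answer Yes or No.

Yes

Exploring the product automaton P × Q from the start pair (q0, 1), following both machines on each input symbol, reaches 2 state pairs: (q0, 1), (q2, 3).
P accepts in {q1, q2, q3} and Q accepts in {0, 2, 3}. In every reachable pair the two components are either both accepting — (q2, 3) — or both non-accepting, so no string is accepted by exactly one of the machines: L(P) \ L(Q) and L(Q) \ L(P) are both empty.
Hence every string is accepted by P iff it is accepted by Q, and the two languages coincide.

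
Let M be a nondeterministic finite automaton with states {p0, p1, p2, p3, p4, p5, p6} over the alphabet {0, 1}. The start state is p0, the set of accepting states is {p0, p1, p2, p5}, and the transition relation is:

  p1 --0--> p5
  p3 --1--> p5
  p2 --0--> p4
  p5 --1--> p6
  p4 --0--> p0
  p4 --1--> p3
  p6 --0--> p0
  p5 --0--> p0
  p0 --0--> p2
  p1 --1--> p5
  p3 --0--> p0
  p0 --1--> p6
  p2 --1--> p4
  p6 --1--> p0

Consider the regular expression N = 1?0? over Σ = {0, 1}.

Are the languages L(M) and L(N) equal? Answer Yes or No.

No

The string 11 is accepted by M but rejected by N.
So L(M) ≠ L(N).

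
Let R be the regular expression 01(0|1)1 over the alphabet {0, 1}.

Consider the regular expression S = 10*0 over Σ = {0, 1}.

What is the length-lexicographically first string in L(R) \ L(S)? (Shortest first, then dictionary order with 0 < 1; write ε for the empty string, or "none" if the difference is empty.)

The string 0101 is accepted by R but not by S.
No shorter string lies in the difference, and 0101 is the lexicographically first length-4 string in L(R) \ L(S).

0101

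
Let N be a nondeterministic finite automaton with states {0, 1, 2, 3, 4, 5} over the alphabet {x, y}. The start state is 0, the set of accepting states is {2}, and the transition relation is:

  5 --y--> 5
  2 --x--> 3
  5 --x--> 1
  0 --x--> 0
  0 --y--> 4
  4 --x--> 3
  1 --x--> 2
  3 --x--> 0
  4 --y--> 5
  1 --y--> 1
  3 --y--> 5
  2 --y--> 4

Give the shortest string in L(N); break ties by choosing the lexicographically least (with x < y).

yyxx

A breadth-first search from 0 reaches an accepting state first via the path 0 → 4 → 5 → 1 → 2 on input yyxx.
No string of length < 4 is accepted (BFS exhausts all shorter strings without reaching an accepting state), and yyxx is the lexicographically least accepting string of length 4.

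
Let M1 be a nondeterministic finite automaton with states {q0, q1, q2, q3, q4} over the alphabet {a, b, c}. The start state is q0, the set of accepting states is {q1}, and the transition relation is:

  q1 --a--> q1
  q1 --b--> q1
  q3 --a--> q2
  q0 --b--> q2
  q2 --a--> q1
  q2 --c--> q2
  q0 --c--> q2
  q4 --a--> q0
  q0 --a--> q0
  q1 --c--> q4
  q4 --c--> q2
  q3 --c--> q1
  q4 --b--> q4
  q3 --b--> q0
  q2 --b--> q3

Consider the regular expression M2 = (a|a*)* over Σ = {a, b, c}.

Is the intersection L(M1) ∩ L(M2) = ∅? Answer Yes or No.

Yes

Converting the expression M2 to a DFA (subset construction, then merging equivalent states) gives the minimal DFA with states {r0, r1}, start state r0, accepting states {r0} and transitions r0: a→r0, b→r1, c→r1; r1: a→r1, b→r1, c→r1.
Exploring the product automaton M1 × M2 from the start pair (q0, r0), following both machines on each input symbol, reaches 6 state pairs: (q0, r0), (q2, r1), (q1, r1), (q3, r1), (q4, r1), (q0, r1).
M1 accepts in {q1} and M2 accepts in {r0}; no reachable pair has both components accepting, so no string drives both machines to acceptance simultaneously and L(M1) ∩ L(M2) = ∅.
So no string is accepted by both, and the intersection is empty.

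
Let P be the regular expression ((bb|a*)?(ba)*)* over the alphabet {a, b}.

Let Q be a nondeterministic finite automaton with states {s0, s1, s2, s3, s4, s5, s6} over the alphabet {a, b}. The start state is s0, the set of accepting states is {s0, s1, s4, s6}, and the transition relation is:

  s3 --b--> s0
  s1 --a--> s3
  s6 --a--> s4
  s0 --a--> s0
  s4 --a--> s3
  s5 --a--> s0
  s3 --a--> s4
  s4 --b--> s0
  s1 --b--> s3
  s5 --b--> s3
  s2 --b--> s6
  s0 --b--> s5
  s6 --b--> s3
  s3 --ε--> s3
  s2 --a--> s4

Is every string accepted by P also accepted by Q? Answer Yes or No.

No

The string bb is in L(P) but not in L(Q).
So L(P) ⊄ L(Q).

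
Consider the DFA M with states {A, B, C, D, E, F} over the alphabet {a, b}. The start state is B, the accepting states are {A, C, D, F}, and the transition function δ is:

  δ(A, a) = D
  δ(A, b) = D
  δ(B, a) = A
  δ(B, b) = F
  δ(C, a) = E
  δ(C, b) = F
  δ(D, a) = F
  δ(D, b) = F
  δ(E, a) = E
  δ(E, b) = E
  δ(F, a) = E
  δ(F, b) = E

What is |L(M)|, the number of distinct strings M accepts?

8

The useful subgraph on states {A, B, D, F} is acyclic, so L(M) is finite; the longest accepting path visits 4 useful states, giving maximum string length 3.
Counting accepting paths from B by length: 2 of length 1, 2 of length 2, 4 of length 3. Total 8.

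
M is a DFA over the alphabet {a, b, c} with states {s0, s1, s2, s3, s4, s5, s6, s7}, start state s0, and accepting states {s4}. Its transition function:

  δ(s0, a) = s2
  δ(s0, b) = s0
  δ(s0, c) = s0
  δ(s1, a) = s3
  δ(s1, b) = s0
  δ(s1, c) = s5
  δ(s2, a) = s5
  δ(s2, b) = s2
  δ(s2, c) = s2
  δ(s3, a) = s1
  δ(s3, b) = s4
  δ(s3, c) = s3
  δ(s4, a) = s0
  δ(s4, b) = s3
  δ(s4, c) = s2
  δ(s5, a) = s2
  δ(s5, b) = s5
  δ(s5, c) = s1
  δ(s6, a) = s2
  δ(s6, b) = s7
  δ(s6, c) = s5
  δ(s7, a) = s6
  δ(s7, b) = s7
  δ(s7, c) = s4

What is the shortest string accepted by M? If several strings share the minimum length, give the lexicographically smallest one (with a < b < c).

A breadth-first search from s0 reaches an accepting state first via the path s0 → s2 → s5 → s1 → s3 → s4 on input aacab.
No string of length < 5 is accepted (BFS exhausts all shorter strings without reaching an accepting state), and aacab is the lexicographically least accepting string of length 5.

aacab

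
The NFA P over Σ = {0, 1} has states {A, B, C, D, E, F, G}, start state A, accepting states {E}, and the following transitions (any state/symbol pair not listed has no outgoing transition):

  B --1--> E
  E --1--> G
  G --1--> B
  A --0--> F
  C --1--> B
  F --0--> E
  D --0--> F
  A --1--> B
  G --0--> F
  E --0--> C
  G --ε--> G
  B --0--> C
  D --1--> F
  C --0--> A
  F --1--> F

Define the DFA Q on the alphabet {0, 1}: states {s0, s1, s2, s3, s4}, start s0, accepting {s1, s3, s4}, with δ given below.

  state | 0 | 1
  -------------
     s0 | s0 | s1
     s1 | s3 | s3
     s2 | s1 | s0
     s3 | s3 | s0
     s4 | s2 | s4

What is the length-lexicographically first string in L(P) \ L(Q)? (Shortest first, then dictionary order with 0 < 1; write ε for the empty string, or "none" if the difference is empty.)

The string 00 is accepted by P but not by Q.
No shorter string lies in the difference, and 00 is the lexicographically first length-2 string in L(P) \ L(Q).

00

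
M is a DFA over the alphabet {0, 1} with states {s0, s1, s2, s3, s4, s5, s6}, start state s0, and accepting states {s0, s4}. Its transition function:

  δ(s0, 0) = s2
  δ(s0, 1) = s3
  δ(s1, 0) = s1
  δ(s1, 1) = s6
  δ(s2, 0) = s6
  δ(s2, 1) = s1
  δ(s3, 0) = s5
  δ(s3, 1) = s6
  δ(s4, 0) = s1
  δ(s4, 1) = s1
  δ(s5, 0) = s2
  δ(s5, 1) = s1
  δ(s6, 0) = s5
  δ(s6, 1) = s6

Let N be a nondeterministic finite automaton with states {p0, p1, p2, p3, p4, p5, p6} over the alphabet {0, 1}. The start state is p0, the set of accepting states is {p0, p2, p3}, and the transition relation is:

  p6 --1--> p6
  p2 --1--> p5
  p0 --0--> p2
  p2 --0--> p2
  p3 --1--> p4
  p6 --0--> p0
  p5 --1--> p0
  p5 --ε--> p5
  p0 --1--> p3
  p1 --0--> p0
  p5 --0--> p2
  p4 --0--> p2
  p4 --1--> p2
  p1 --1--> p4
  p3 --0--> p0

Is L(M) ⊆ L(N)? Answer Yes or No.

Yes

Exploring the product automaton M × N from the start pair (s0, p0), following both machines on each input symbol, reaches 14 state pairs: (s0, p0), (s2, p2), (s3, p3), (s6, p2), (s1, p5), (s5, p0), (s6, p4), (s5, p2), (s6, p5), (s1, p2), (s6, p0), (s1, p3), (s6, p3), (s1, p0).
M accepts in {s0, s4} and N accepts in {p0, p2, p3}. The reachable pairs whose M-component is accepting are (s0, p0); in each of them the N-component is accepting too, so the product for L(M) \ L(N) (M-component accepting, N-component rejecting) has no reachable accepting pair and the difference is empty.
Hence every string in L(M) is also in L(N).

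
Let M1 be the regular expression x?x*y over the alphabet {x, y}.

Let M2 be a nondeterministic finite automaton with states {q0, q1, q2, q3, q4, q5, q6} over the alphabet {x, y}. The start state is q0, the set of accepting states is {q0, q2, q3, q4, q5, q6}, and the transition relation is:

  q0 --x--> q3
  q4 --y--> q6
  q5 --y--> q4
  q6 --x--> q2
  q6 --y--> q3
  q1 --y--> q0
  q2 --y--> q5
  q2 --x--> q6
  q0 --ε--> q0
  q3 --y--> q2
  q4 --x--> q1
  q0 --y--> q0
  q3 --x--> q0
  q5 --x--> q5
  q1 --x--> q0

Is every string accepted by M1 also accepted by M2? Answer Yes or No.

Yes

Converting the expression M1 to a DFA (subset construction, then merging equivalent states) gives the minimal DFA with states {r0, r1, r2}, start state r0, accepting states {r1} and transitions r0: x→r0, y→r1; r1: x→r2, y→r2; r2: x→r2, y→r2.
Exploring the product automaton M1 × M2 from the start pair (r0, q0), following both machines on each input symbol, reaches 11 state pairs: (r0, q0), (r0, q3), (r1, q0), (r1, q2), (r2, q3), (r2, q0), (r2, q6), (r2, q5), (r2, q2), (r2, q4), (r2, q1).
M1 accepts in {r1} and M2 accepts in {q0, q2, q3, q4, q5, q6}. The reachable pairs whose M1-component is accepting are (r1, q0), (r1, q2); in each of them the M2-component is accepting too, so the product for L(M1) \ L(M2) (M1-component accepting, M2-component rejecting) has no reachable accepting pair and the difference is empty.
Hence every string in L(M1) is also in L(M2).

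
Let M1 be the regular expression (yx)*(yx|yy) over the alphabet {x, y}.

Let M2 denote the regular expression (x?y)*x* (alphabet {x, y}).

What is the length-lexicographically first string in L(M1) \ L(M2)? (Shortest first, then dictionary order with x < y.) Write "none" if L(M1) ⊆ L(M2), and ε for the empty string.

Converting the expression M1 to a DFA (subset construction, then merging equivalent states) gives the minimal DFA with states {r0, r1, r2, r3, r4}, start state r0, accepting states {r3, r4} and transitions r0: x→r1, y→r2; r1: x→r1, y→r1; r2: x→r3, y→r4; r3: x→r1, y→r2; r4: x→r1, y→r1.
Converting the expression M2 to a DFA (subset construction, then merging equivalent states) gives the minimal DFA with states {t0, t1, t2, t3}, start state t0, accepting states {t0, t1, t2} and transitions t0: x→t1, y→t0; t1: x→t2, y→t0; t2: x→t2, y→t3; t3: x→t3, y→t3.
Exploring the product automaton M1 × M2 from the start pair (r0, t0), following both machines on each input symbol, reaches 8 state pairs: (r0, t0), (r1, t1), (r2, t0), (r1, t2), (r1, t0), (r3, t1), (r4, t0), (r1, t3).
M1 accepts in {r3, r4} and M2 accepts in {t0, t1, t2}. The reachable pairs whose M1-component is accepting are (r3, t1), (r4, t0); in each of them the M2-component is accepting too, so the product for L(M1) \ L(M2) (M1-component accepting, M2-component rejecting) has no reachable accepting pair and the difference is empty.
So every string accepted by M1 is also accepted by M2: L(M1) \ L(M2) = ∅ and there is no such string.

none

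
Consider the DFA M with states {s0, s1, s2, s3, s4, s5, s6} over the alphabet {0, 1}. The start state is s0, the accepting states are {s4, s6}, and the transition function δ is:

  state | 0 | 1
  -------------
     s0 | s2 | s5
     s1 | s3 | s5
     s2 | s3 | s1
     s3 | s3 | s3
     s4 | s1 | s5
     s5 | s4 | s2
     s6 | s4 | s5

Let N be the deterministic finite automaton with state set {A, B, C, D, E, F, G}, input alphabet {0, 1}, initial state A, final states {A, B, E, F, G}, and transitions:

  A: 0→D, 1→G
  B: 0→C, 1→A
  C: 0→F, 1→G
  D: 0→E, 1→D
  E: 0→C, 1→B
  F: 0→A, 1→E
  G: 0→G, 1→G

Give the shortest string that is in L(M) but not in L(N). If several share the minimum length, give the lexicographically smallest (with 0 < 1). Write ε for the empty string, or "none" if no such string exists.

011010

The string 011010 is accepted by M but not by N.
No shorter string lies in the difference, and 011010 is the lexicographically first length-6 string in L(M) \ L(N).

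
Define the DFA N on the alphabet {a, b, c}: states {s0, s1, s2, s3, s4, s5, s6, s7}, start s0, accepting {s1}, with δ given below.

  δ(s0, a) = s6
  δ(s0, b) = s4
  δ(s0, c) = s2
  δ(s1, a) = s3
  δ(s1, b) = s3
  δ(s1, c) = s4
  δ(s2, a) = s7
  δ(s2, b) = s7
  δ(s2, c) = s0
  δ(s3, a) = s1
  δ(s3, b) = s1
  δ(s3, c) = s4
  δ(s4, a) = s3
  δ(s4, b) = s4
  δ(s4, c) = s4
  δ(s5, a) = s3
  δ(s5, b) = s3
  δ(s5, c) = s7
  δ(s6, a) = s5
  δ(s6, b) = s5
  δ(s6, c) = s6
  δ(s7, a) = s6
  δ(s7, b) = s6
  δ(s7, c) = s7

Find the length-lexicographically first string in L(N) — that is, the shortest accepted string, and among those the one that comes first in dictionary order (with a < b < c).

baa

A breadth-first search from s0 reaches an accepting state first via the path s0 → s4 → s3 → s1 on input baa.
No string of length < 3 is accepted (BFS exhausts all shorter strings without reaching an accepting state), and baa is the lexicographically least accepting string of length 3.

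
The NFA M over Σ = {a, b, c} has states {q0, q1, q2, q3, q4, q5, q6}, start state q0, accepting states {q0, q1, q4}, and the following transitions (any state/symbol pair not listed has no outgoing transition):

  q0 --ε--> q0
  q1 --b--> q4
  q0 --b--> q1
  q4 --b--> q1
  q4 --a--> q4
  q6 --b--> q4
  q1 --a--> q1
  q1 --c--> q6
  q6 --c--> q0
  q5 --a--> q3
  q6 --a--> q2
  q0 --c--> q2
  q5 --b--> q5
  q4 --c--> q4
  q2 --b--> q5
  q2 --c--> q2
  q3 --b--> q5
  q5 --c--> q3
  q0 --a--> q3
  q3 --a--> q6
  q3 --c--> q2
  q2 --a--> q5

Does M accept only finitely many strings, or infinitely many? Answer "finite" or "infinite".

infinite

State q1 is reachable from the start and can reach an accepting state, and it lies on the cycle q1 → q1.
Traversing that cycle any number of times yields accepted strings of unbounded length, so the language is infinite.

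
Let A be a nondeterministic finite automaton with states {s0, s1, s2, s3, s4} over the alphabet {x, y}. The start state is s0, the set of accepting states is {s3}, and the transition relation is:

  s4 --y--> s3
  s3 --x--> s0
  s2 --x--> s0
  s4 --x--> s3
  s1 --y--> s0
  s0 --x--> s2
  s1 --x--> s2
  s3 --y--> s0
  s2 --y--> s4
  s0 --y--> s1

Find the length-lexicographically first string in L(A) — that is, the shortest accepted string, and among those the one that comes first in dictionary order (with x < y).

xyx

A breadth-first search from s0 reaches an accepting state first via the path s0 → s2 → s4 → s3 on input xyx.
No string of length < 3 is accepted (BFS exhausts all shorter strings without reaching an accepting state), and xyx is the lexicographically least accepting string of length 3.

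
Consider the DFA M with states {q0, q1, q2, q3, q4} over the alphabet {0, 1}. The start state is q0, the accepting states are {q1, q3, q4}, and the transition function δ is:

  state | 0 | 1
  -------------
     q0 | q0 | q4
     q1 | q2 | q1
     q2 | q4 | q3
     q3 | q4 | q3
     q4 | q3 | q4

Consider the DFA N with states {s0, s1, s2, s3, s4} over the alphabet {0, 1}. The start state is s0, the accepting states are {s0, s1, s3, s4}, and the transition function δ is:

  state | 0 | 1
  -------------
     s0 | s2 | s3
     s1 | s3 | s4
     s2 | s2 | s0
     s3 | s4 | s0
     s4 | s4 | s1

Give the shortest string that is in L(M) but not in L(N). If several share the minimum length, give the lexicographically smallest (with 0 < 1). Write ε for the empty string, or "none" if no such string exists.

The string 010 is accepted by M but not by N.
No shorter string lies in the difference, and 010 is the lexicographically first length-3 string in L(M) \ L(N).

010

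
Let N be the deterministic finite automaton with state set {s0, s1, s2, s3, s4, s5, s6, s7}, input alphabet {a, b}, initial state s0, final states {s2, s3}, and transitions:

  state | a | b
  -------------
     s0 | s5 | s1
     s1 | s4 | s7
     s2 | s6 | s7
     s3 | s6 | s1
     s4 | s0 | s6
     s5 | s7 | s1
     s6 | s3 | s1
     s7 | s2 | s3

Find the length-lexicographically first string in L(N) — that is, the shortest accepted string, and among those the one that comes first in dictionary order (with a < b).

aaa

A breadth-first search from s0 reaches an accepting state first via the path s0 → s5 → s7 → s2 on input aaa.
No string of length < 3 is accepted (BFS exhausts all shorter strings without reaching an accepting state), and aaa is the lexicographically least accepting string of length 3.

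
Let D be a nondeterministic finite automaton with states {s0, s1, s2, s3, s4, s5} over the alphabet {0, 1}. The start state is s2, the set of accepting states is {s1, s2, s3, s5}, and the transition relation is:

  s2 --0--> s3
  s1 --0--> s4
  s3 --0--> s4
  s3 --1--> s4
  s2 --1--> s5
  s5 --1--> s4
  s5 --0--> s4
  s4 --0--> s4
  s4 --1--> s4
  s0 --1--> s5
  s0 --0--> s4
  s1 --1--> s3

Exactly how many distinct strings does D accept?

The useful subgraph on states {s2, s3, s5} is acyclic, so L(D) is finite; the longest accepting path visits 2 useful states, giving maximum string length 1.
Counting accepting paths from s2 by length: 1 of length 0, 2 of length 1. Total 3.

3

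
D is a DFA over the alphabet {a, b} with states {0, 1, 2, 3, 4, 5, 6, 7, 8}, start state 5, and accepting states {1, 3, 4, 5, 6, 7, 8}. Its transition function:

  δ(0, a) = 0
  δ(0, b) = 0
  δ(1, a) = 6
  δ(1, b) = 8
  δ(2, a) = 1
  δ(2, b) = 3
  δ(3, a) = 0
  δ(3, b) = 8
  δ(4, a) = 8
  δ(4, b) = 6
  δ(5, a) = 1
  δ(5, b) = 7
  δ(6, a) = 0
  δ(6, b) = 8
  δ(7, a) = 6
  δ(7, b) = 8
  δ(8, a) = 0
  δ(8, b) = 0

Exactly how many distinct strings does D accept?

The useful subgraph on states {1, 5, 6, 7, 8} is acyclic, so L(D) is finite; the longest accepting path visits 4 useful states, giving maximum string length 3.
Counting accepting paths from 5 by length: 1 of length 0, 2 of length 1, 4 of length 2, 2 of length 3. Total 9.

9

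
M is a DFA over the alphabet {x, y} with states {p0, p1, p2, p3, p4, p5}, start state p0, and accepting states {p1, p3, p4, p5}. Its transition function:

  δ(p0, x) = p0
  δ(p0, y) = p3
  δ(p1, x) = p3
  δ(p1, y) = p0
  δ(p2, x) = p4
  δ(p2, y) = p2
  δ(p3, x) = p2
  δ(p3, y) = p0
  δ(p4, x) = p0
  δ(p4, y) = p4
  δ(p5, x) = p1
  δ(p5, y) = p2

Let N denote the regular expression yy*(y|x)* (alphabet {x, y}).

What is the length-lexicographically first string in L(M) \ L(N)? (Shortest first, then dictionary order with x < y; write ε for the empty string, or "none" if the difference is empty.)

xy

The string xy is accepted by M but not by N.
No shorter string lies in the difference, and xy is the lexicographically first length-2 string in L(M) \ L(N).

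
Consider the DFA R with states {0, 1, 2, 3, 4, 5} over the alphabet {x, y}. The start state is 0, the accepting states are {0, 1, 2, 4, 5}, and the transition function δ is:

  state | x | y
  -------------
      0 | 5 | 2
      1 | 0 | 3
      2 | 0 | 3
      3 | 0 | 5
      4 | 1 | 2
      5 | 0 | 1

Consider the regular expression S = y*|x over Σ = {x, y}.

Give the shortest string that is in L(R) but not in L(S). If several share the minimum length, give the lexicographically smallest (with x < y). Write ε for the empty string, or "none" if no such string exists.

The string xx is accepted by R but not by S.
No shorter string lies in the difference, and xx is the lexicographically first length-2 string in L(R) \ L(S).

xx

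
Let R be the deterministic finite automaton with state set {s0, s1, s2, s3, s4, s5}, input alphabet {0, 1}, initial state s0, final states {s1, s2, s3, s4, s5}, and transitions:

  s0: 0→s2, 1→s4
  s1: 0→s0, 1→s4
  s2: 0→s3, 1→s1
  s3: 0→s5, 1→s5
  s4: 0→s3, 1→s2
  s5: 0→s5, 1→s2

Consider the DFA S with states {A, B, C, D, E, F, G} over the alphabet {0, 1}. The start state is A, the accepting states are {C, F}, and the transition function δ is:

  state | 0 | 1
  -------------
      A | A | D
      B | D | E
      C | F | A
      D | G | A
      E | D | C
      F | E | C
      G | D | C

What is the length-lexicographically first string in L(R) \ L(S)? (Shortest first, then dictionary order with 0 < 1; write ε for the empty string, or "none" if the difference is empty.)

The string 0 is accepted by R but not by S.
No shorter string lies in the difference, and 0 is the lexicographically first length-1 string in L(R) \ L(S).

0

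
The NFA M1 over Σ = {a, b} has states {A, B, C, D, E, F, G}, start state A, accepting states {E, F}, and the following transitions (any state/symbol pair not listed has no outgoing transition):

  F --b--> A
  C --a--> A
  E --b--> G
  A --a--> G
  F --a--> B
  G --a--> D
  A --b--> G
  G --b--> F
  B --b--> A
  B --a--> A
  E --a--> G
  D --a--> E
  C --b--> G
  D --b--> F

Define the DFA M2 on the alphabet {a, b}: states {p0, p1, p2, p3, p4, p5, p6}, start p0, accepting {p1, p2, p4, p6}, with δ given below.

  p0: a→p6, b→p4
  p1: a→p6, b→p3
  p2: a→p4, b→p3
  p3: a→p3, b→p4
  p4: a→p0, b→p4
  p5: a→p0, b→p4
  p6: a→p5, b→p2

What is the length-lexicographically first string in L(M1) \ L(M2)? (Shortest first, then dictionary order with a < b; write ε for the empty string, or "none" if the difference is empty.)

The string aaa is accepted by M1 but not by M2.
No shorter string lies in the difference, and aaa is the lexicographically first length-3 string in L(M1) \ L(M2).

aaa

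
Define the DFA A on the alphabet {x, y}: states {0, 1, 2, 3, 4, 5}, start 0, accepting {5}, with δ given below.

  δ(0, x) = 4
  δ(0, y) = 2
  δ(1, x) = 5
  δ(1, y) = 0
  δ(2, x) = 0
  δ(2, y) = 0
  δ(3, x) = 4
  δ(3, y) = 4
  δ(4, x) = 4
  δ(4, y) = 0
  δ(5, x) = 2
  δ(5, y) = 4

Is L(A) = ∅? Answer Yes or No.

The states reachable from the start state are {0, 2, 4}.
None of the accepting states {5} is reachable, so no string is accepted and L(A) = ∅.

Yes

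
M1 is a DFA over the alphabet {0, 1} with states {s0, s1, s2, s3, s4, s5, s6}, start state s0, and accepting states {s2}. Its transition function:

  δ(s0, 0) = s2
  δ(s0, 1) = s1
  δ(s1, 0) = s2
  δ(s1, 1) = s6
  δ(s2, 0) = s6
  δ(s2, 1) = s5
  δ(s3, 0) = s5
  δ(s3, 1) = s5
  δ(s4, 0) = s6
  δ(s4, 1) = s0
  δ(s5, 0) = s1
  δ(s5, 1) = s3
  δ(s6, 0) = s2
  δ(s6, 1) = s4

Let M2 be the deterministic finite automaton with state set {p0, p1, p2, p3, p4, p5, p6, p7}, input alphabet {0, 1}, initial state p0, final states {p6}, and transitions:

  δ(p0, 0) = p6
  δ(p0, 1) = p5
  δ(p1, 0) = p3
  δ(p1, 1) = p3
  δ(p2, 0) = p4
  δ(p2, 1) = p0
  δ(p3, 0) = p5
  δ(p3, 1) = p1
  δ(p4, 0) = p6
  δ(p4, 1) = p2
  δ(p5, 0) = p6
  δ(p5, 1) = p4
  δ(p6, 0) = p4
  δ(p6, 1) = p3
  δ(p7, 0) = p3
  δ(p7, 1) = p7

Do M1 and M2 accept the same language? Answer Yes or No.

Yes

Exploring the product automaton M1 × M2 from the start pair (s0, p0), following both machines on each input symbol, reaches 7 state pairs: (s0, p0), (s2, p6), (s1, p5), (s6, p4), (s5, p3), (s4, p2), (s3, p1).
M1 accepts in {s2} and M2 accepts in {p6}. In every reachable pair the two components are either both accepting — (s2, p6) — or both non-accepting, so no string is accepted by exactly one of the machines: L(M1) \ L(M2) and L(M2) \ L(M1) are both empty.
Hence every string is accepted by M1 iff it is accepted by M2, and the two languages coincide.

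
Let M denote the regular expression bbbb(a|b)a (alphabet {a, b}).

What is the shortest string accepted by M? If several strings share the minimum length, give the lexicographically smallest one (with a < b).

By inspection of the expression, no string of length less than 6 matches, and bbbbaa is the lexicographically first match of length 6.

bbbbaa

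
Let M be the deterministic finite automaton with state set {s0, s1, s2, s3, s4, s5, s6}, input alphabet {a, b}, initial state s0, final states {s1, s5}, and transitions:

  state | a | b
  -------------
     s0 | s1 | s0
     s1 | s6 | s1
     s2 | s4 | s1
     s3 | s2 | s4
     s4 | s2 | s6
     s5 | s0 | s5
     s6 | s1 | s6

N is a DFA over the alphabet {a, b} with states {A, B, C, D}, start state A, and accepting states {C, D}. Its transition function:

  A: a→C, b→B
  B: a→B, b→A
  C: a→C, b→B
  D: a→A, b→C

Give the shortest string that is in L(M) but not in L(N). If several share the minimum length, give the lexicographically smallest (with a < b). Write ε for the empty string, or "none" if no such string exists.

ab

The string ab is accepted by M but not by N.
No shorter string lies in the difference, and ab is the lexicographically first length-2 string in L(M) \ L(N).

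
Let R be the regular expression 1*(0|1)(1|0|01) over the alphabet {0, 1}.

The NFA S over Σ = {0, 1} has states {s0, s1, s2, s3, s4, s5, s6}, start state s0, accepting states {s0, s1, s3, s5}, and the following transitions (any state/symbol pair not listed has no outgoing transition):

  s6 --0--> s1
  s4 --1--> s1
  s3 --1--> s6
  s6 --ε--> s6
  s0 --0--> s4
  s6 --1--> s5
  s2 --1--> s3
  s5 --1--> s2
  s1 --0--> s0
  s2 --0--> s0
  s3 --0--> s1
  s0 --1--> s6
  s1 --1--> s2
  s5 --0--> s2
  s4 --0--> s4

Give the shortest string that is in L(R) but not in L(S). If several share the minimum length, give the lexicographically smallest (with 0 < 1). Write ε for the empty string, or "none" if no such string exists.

The string 00 is accepted by R but not by S.
No shorter string lies in the difference, and 00 is the lexicographically first length-2 string in L(R) \ L(S).

00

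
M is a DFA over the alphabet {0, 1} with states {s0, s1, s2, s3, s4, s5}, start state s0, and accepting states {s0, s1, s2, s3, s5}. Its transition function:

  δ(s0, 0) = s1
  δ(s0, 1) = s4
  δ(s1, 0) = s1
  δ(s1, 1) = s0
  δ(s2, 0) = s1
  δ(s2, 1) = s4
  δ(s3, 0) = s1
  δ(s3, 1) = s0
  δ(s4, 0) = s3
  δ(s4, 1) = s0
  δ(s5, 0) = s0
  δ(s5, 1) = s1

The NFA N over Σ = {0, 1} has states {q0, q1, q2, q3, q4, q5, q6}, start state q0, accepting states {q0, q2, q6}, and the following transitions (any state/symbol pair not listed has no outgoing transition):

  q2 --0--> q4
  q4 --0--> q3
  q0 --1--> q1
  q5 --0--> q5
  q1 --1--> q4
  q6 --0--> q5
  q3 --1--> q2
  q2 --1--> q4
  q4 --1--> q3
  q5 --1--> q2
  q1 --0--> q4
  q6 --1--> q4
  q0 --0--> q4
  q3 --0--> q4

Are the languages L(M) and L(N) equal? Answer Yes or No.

The string 0 is accepted by M but rejected by N.
So L(M) ≠ L(N).

No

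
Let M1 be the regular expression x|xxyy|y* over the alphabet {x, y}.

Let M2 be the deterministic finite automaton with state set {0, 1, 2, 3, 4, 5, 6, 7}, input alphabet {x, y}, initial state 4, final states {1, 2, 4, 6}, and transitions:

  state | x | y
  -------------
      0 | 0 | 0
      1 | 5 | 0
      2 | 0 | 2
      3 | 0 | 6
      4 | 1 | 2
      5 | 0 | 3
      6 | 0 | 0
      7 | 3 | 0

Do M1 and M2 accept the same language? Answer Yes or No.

Yes

Converting the expression M1 to a DFA (subset construction, then merging equivalent states) gives the minimal DFA with states {r0, r1, r2, r3, r4, r5, r6}, start state r0, accepting states {r0, r1, r2, r6} and transitions r0: x→r1, y→r2; r1: x→r3, y→r4; r2: x→r4, y→r2; r3: x→r4, y→r5; r4: x→r4, y→r4; r5: x→r4, y→r6; r6: x→r4, y→r4.
Exploring the product automaton M1 × M2 from the start pair (r0, 4), following both machines on each input symbol, reaches 7 state pairs: (r0, 4), (r1, 1), (r2, 2), (r3, 5), (r4, 0), (r5, 3), (r6, 6).
M1 accepts in {r0, r1, r2, r6} and M2 accepts in {1, 2, 4, 6}. In every reachable pair the two components are either both accepting — (r0, 4), (r1, 1), (r2, 2), (r6, 6) — or both non-accepting, so no string is accepted by exactly one of the machines: L(M1) \ L(M2) and L(M2) \ L(M1) are both empty.
Hence every string is accepted by M1 iff it is accepted by M2, and the two languages coincide.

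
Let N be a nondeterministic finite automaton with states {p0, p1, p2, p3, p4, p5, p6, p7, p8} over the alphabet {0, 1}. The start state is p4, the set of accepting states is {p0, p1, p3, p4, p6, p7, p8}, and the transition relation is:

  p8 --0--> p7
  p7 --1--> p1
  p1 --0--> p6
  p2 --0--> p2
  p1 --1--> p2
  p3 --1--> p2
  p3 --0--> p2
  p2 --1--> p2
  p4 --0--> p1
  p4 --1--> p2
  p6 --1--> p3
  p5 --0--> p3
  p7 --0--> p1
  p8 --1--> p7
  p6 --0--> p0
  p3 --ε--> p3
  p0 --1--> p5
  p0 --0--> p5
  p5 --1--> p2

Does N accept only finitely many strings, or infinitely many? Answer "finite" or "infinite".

finite

The useful states (reachable from p4 and able to reach an accepting state) are {p0, p1, p3, p4, p5, p6}.
Restricted to these states the transition graph has no cycle, so every accepting path has bounded length and L is finite.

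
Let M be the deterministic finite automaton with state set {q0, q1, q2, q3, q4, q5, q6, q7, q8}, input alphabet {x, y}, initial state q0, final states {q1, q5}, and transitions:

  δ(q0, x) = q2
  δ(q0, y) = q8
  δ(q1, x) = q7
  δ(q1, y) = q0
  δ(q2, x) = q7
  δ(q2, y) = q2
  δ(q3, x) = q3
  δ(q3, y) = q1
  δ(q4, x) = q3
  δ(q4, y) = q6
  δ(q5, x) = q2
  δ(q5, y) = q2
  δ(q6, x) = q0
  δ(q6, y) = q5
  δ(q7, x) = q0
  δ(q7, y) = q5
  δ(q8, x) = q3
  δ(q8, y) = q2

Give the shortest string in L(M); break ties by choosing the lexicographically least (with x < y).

A breadth-first search from q0 reaches an accepting state first via the path q0 → q2 → q7 → q5 on input xxy.
No string of length < 3 is accepted (BFS exhausts all shorter strings without reaching an accepting state), and xxy is the lexicographically least accepting string of length 3.

xxy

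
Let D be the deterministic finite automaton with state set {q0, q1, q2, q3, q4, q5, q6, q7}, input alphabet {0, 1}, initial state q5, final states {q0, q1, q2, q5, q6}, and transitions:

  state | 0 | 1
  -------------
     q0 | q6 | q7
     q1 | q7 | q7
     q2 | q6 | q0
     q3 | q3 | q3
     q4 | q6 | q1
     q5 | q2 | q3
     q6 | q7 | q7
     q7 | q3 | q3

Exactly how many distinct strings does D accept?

The useful subgraph on states {q0, q2, q5, q6} is acyclic, so L(D) is finite; the longest accepting path visits 4 useful states, giving maximum string length 3.
Counting accepting paths from q5 by length: 1 of length 0, 1 of length 1, 2 of length 2, 1 of length 3. Total 5.

5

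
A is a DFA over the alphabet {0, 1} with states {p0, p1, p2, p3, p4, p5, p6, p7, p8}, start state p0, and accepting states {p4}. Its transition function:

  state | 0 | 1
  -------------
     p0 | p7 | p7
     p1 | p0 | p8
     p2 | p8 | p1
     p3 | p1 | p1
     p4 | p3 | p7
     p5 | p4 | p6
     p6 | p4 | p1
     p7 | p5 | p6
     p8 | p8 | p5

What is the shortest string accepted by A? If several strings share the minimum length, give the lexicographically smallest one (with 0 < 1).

A breadth-first search from p0 reaches an accepting state first via the path p0 → p7 → p5 → p4 on input 000.
No string of length < 3 is accepted (BFS exhausts all shorter strings without reaching an accepting state), and 000 is the lexicographically least accepting string of length 3.

000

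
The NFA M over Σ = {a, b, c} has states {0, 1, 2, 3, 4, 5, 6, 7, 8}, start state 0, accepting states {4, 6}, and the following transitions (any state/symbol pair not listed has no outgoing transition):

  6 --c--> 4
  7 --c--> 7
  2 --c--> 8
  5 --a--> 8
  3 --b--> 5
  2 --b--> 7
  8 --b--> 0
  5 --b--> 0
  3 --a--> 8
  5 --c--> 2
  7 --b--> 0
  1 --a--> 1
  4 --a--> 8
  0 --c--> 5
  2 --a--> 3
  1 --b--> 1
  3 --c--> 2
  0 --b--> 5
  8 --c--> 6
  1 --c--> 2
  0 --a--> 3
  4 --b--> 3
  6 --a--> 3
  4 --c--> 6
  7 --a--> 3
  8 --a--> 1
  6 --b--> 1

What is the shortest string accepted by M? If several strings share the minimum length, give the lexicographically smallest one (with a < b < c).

A breadth-first search from 0 reaches an accepting state first via the path 0 → 3 → 8 → 6 on input aac.
No string of length < 3 is accepted (BFS exhausts all shorter strings without reaching an accepting state), and aac is the lexicographically least accepting string of length 3.

aac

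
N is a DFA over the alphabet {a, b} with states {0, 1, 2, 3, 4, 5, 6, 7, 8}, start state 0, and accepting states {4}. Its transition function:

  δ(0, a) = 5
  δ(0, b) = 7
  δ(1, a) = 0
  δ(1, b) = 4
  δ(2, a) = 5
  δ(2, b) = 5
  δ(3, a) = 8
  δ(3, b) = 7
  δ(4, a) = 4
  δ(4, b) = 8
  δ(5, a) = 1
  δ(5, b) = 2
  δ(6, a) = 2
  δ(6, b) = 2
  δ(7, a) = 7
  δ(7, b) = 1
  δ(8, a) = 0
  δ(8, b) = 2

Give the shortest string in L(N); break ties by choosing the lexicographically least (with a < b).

A breadth-first search from 0 reaches an accepting state first via the path 0 → 5 → 1 → 4 on input aab.
No string of length < 3 is accepted (BFS exhausts all shorter strings without reaching an accepting state), and aab is the lexicographically least accepting string of length 3.

aab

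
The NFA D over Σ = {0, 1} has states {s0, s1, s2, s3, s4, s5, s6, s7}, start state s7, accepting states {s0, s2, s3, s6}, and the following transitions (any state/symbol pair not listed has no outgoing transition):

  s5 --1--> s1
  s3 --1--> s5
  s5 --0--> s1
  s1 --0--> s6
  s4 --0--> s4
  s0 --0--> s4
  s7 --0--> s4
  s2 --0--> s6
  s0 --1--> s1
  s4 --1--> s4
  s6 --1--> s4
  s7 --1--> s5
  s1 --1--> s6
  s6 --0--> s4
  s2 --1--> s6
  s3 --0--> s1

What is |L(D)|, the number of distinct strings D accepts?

The useful subgraph on states {s1, s5, s6, s7} is acyclic, so L(D) is finite; the longest accepting path visits 4 useful states, giving maximum string length 3.
Counting accepting paths from s7 by length: 4 of length 3. Total 4.

4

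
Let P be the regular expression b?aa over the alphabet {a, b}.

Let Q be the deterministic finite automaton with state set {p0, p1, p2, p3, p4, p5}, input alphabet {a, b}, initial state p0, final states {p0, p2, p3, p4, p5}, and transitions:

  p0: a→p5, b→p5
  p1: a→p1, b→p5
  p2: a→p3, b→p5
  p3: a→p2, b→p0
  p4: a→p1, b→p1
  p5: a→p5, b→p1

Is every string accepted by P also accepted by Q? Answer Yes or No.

Yes

Converting the expression P to a DFA (subset construction, then merging equivalent states) gives the minimal DFA with states {r0, r1, r2, r3, r4}, start state r0, accepting states {r3} and transitions r0: a→r1, b→r2; r1: a→r3, b→r4; r2: a→r1, b→r4; r3: a→r4, b→r4; r4: a→r4, b→r4.
Exploring the product automaton P × Q from the start pair (r0, p0), following both machines on each input symbol, reaches 6 state pairs: (r0, p0), (r1, p5), (r2, p5), (r3, p5), (r4, p1), (r4, p5).
P accepts in {r3} and Q accepts in {p0, p2, p3, p4, p5}. The reachable pairs whose P-component is accepting are (r3, p5); in each of them the Q-component is accepting too, so the product for L(P) \ L(Q) (P-component accepting, Q-component rejecting) has no reachable accepting pair and the difference is empty.
Hence every string in L(P) is also in L(Q).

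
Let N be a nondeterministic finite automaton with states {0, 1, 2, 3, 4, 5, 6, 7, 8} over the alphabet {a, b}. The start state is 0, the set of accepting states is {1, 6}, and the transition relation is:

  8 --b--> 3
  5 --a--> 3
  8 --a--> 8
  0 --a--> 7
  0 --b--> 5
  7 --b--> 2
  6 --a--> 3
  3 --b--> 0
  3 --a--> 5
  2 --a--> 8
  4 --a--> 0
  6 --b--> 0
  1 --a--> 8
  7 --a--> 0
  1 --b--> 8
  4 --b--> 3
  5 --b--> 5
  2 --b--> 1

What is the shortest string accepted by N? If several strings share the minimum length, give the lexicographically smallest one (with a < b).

abb

A breadth-first search from 0 reaches an accepting state first via the path 0 → 7 → 2 → 1 on input abb.
No string of length < 3 is accepted (BFS exhausts all shorter strings without reaching an accepting state), and abb is the lexicographically least accepting string of length 3.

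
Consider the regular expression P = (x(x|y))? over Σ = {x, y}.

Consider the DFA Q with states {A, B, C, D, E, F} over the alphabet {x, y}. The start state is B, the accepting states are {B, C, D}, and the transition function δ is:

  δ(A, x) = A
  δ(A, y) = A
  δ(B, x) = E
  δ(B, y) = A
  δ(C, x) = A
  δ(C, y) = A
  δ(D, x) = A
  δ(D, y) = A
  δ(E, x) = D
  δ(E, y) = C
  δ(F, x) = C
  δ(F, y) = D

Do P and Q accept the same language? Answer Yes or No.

Converting the expression P to a DFA (subset construction, then merging equivalent states) gives the minimal DFA with states {p0, p1, p2, p3}, start state p0, accepting states {p0, p3} and transitions p0: x→p1, y→p2; p1: x→p3, y→p3; p2: x→p2, y→p2; p3: x→p2, y→p2.
Exploring the product automaton P × Q from the start pair (p0, B), following both machines on each input symbol, reaches 5 state pairs: (p0, B), (p1, E), (p2, A), (p3, D), (p3, C).
P accepts in {p0, p3} and Q accepts in {B, C, D}. In every reachable pair the two components are either both accepting — (p0, B), (p3, D), (p3, C) — or both non-accepting, so no string is accepted by exactly one of the machines: L(P) \ L(Q) and L(Q) \ L(P) are both empty.
Hence every string is accepted by P iff it is accepted by Q, and the two languages coincide.

Yes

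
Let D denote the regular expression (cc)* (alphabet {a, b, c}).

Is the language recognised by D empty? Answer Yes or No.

No

The empty string ε matches the expression, so it belongs to L(D).
Since L(D) contains at least one string, it is not empty.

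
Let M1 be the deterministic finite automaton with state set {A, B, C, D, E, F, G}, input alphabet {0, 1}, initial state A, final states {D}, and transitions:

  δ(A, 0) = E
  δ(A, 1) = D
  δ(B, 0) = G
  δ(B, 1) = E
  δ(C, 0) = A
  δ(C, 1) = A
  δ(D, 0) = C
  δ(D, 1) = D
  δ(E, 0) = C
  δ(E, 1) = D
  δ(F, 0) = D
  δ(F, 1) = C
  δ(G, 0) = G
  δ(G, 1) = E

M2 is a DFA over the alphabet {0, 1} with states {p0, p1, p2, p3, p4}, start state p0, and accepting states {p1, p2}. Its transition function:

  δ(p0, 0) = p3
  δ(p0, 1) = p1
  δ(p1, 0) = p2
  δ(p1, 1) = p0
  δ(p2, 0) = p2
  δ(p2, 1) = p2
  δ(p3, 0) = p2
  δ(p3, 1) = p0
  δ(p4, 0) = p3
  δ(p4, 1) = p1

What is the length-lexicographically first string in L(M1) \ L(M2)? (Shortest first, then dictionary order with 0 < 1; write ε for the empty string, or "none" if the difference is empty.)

The string 01 is accepted by M1 but not by M2.
No shorter string lies in the difference, and 01 is the lexicographically first length-2 string in L(M1) \ L(M2).

01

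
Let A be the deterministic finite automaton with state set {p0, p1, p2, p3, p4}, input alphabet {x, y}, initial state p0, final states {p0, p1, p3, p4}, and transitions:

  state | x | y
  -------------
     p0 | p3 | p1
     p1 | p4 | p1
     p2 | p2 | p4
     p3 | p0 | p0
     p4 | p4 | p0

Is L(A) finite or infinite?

State p1 is reachable from the start and can reach an accepting state, and it lies on the cycle p1 → p1.
Traversing that cycle any number of times yields accepted strings of unbounded length, so the language is infinite.

infinite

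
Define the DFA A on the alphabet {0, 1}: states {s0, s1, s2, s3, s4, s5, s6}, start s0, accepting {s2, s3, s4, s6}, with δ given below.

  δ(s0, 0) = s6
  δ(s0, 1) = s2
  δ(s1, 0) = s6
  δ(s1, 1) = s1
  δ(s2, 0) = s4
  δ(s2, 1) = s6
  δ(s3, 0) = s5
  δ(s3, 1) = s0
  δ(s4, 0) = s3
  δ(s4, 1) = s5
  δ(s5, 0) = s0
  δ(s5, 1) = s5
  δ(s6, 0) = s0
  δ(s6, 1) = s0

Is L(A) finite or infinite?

infinite

State s0 is reachable from the start and can reach an accepting state, and it lies on the cycle s0 → s2 → s4 → s3 → s0.
Traversing that cycle any number of times yields accepted strings of unbounded length, so the language is infinite.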